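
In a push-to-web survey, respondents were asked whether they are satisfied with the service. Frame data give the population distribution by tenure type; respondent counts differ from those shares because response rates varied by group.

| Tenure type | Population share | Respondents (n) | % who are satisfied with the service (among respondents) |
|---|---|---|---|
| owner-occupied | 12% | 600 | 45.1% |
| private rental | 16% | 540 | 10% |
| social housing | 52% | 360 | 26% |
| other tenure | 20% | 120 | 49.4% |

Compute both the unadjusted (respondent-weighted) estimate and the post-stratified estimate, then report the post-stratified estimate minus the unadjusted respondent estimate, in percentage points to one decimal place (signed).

Unadjusted (pooled respondent) estimate weights by respondent counts:
  (600/1620)×45.1 + (540/1620)×10 + (360/1620)×26 + (120/1620)×49.4 = 29.4741%
Reweighting by population tenure type shares:
  0.12×45.1 + 0.16×10 + 0.52×26 + 0.2×49.4 = 30.412%
Difference = 30.412 − 29.4741 = 0.9379 pp.

+0.9 percentage points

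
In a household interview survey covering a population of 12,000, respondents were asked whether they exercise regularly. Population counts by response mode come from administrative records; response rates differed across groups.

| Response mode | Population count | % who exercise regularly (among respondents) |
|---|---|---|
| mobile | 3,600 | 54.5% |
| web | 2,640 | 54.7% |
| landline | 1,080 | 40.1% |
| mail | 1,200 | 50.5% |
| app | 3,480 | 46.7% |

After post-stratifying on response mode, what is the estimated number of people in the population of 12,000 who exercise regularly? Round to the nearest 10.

Estimated count per cell = population count × respondent percentage:
  mobile: 3,600 × 54.5% = 1962
  web: 2,640 × 54.7% = 1444.08
  landline: 1,080 × 40.1% = 433.08
  mail: 1,200 × 50.5% = 606
  app: 3,480 × 46.7% = 1625.16
Estimated total = 6070.32 → 6,070.

6,070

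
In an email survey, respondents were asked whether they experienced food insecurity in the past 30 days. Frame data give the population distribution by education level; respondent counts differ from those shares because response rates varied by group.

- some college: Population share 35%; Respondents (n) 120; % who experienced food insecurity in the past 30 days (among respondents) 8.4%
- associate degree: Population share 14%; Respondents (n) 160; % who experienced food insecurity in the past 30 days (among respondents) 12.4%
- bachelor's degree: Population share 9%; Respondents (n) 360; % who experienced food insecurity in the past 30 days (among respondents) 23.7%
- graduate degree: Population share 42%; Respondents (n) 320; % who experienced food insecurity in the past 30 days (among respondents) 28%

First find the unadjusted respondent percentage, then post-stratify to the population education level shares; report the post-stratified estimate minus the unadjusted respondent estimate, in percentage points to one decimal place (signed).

Naive respondent-only estimate (weights = respondent counts):
  (120/960)×8.4 + (160/960)×12.4 + (360/960)×23.7 + (320/960)×28 = 21.3375%
Post-stratified estimate weights by population shares:
  0.35×8.4 + 0.14×12.4 + 0.09×23.7 + 0.42×28 = 18.569%
Difference = 18.569 − 21.3375 = -2.7685 pp.

-2.8 percentage points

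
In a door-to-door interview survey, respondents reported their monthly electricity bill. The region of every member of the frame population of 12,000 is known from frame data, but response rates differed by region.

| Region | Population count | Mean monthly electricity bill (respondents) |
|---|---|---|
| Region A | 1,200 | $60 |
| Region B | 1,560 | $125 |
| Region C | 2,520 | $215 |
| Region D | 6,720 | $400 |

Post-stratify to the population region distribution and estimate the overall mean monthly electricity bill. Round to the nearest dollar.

$291

Each cell contributes population-share × respondent value:
  Region A: (1,200/12,000) × 60 = 6
  Region B: (1,560/12,000) × 125 = 16.25
  Region C: (2,520/12,000) × 215 = 45.15
  Region D: (6,720/12,000) × 400 = 224
Post-stratified estimate = 291.4 → $291.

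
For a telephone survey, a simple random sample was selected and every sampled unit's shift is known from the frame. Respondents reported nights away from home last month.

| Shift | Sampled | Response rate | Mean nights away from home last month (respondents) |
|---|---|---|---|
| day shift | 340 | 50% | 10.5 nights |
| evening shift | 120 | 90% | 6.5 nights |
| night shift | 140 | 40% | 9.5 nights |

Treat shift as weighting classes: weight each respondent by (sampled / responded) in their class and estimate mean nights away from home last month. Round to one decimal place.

9.5

With weight = n_sampled/n_responded per class, the weighted class total is n_sampled:
  day shift: 340 × 10.5 = 3570
  evening shift: 120 × 6.5 = 780
  night shift: 140 × 9.5 = 1330
Adjusted estimate = 5680 / 600 = 9.46667 → 9.5.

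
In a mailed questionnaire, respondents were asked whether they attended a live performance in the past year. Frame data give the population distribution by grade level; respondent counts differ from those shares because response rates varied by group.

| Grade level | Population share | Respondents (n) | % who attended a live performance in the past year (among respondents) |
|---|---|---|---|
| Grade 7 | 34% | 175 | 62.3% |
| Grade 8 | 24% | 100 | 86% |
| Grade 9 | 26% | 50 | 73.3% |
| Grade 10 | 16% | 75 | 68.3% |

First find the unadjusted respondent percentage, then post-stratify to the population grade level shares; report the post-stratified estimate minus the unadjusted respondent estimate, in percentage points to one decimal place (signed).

Naive respondent-only estimate (weights = respondent counts):
  (175/400)×62.3 + (100/400)×86 + (50/400)×73.3 + (75/400)×68.3 = 70.725%
Reweighting by population grade level shares:
  0.34×62.3 + 0.24×86 + 0.26×73.3 + 0.16×68.3 = 71.808%
Difference = 71.808 − 70.725 = 1.083 pp.

+1.1 percentage points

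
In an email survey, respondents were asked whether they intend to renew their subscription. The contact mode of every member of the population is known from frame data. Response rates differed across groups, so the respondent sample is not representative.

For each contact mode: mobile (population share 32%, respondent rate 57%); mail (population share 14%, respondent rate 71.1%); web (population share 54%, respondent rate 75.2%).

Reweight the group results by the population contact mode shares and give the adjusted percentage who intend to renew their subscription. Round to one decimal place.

68.8%

Post-stratification weights by population share, not respondent share:
  mobile: 0.32 × 57 = 18.24
  mail: 0.14 × 71.1 = 9.954
  web: 0.54 × 75.2 = 40.608
Post-stratified estimate = 68.802 → 68.8%.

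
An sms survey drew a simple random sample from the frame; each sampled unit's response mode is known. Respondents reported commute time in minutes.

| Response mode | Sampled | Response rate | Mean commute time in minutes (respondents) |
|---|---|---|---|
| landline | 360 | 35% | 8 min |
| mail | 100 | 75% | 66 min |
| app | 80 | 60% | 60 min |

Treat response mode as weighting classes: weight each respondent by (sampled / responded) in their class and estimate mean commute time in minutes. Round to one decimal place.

26.4

Each respondent's weight = sampled/responded in their class; summing within a class gives n_sampled, so:
  landline: 360 × 8 = 2880
  mail: 100 × 66 = 6600
  app: 80 × 60 = 4800
Adjusted estimate = 14,280 / 540 = 26.4444 → 26.4.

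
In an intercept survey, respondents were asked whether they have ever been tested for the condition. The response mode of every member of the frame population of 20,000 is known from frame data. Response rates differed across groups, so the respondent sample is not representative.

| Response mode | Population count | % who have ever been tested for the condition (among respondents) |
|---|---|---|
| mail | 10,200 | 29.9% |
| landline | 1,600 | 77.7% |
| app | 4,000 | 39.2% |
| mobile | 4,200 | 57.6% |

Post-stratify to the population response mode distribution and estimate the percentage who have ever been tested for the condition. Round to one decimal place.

41.4%

Weight each group's respondent value by its population share:
  mail: (10,200/20,000) × 29.9 = 15.249
  landline: (1,600/20,000) × 77.7 = 6.216
  app: (4,000/20,000) × 39.2 = 7.84
  mobile: (4,200/20,000) × 57.6 = 12.096
Post-stratified estimate = 41.401 → 41.4%.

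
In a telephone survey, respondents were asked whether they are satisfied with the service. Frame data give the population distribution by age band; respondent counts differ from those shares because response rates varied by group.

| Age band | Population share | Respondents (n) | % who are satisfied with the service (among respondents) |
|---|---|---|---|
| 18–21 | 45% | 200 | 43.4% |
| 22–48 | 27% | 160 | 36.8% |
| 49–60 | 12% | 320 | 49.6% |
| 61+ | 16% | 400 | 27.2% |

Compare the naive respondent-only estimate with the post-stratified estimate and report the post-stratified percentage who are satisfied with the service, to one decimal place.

39.8%

Unadjusted (pooled respondent) estimate weights by respondent counts:
  (200/1080)×43.4 + (160/1080)×36.8 + (320/1080)×49.6 + (400/1080)×27.2 = 38.2593%
Post-stratified estimate weights by population shares:
  0.45×43.4 + 0.27×36.8 + 0.12×49.6 + 0.16×27.2 = 39.77%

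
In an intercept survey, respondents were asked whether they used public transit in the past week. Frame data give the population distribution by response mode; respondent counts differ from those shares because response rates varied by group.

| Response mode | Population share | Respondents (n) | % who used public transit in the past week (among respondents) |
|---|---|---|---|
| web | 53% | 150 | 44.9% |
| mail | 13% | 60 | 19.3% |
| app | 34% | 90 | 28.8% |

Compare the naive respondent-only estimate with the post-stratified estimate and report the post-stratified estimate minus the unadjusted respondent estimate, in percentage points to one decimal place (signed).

Without adjustment, the pooled respondent share is:
  (150/300)×44.9 + (60/300)×19.3 + (90/300)×28.8 = 34.95%
Post-stratifying to population shares instead:
  0.53×44.9 + 0.13×19.3 + 0.34×28.8 = 36.098%
Difference = 36.098 − 34.95 = 1.148 pp.

+1.1 percentage points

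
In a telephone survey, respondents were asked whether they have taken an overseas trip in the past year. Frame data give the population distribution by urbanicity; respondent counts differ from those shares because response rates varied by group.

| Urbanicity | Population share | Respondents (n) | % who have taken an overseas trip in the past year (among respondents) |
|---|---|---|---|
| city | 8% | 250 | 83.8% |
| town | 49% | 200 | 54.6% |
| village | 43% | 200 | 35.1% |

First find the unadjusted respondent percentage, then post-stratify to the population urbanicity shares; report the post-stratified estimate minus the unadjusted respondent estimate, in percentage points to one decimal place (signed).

-11.3 percentage points

Naive respondent-only estimate (weights = respondent counts):
  (250/650)×83.8 + (200/650)×54.6 + (200/650)×35.1 = 59.8308%
Reweighting by population urbanicity shares:
  0.08×83.8 + 0.49×54.6 + 0.43×35.1 = 48.551%
Difference = 48.551 − 59.8308 = -11.2798 pp.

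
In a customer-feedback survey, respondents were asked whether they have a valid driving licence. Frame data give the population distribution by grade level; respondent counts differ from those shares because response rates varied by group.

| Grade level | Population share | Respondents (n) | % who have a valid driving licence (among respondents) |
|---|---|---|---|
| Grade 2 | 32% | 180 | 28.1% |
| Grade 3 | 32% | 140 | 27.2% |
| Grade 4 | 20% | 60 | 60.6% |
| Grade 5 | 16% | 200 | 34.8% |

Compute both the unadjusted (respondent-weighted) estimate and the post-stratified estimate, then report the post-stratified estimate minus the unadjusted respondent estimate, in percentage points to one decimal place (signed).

+1.8 percentage points

Unadjusted (pooled respondent) estimate weights by respondent counts:
  (180/580)×28.1 + (140/580)×27.2 + (60/580)×60.6 + (200/580)×34.8 = 33.5552%
Post-stratifying to population shares instead:
  0.32×28.1 + 0.32×27.2 + 0.2×60.6 + 0.16×34.8 = 35.384%
Difference = 35.384 − 33.5552 = 1.8288 pp.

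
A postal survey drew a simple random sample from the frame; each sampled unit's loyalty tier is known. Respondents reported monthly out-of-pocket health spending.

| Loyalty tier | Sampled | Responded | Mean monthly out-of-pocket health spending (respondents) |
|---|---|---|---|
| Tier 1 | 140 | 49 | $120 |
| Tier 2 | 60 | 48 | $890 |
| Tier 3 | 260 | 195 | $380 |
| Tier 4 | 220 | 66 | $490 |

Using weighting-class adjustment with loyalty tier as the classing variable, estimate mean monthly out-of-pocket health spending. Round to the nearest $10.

$410

Class response rates: Tier 1 49/140 = 35%, Tier 2 48/60 = 80%, Tier 3 195/260 = 75%, Tier 4 66/220 = 30%.
Each respondent's weight = sampled/responded in their class; summing within a class gives n_sampled, so:
  Tier 1: 140 × 120 = 16,800
  Tier 2: 60 × 890 = 53,400
  Tier 3: 260 × 380 = 98,800
  Tier 4: 220 × 490 = 107,800
Adjusted estimate = 276,800 / 680 = 407.059 → $410.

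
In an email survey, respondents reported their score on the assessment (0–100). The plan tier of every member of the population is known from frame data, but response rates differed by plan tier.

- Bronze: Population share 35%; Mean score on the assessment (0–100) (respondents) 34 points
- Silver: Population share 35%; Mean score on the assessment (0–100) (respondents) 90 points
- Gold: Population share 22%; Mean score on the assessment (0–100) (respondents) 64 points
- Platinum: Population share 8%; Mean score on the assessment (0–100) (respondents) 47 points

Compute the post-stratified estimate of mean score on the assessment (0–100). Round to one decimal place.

61.2

Each cell contributes population-share × respondent value:
  Bronze: 0.35 × 34 = 11.9
  Silver: 0.35 × 90 = 31.5
  Gold: 0.22 × 64 = 14.08
  Platinum: 0.08 × 47 = 3.76
Post-stratified estimate = 61.24 → 61.2.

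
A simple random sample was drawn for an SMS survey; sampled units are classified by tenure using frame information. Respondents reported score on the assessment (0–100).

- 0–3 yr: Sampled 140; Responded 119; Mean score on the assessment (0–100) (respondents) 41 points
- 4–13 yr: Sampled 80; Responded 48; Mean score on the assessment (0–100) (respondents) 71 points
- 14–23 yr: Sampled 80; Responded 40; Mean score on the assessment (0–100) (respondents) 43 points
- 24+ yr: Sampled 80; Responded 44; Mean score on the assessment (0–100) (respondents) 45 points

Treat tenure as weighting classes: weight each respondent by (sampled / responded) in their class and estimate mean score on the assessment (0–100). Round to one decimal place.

48.6

Class response rates: 0–3 yr 119/140 = 85%, 4–13 yr 48/80 = 60%, 14–23 yr 40/80 = 50%, 24+ yr 44/80 = 55%.
Inverse-response-rate weighting restores each class to its sampled count, so class totals weight by n_sampled:
  0–3 yr: 140 × 41 = 5740
  4–13 yr: 80 × 71 = 5680
  14–23 yr: 80 × 43 = 3440
  24+ yr: 80 × 45 = 3600
Adjusted estimate = 18,460 / 380 = 48.5789 → 48.6.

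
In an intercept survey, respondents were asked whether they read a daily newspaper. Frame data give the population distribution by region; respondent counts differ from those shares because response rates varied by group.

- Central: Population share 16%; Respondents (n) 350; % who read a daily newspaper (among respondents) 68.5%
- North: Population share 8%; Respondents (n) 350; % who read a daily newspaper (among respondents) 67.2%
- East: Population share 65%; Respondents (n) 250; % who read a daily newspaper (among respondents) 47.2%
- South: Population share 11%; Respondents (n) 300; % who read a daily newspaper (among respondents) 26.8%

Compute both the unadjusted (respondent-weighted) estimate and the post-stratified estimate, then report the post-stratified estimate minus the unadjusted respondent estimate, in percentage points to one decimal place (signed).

-3.9 percentage points

Without adjustment, the pooled respondent share is:
  (350/1250)×68.5 + (350/1250)×67.2 + (250/1250)×47.2 + (300/1250)×26.8 = 53.868%
Post-stratifying to population shares instead:
  0.16×68.5 + 0.08×67.2 + 0.65×47.2 + 0.11×26.8 = 49.964%
Difference = 49.964 − 53.868 = -3.904 pp.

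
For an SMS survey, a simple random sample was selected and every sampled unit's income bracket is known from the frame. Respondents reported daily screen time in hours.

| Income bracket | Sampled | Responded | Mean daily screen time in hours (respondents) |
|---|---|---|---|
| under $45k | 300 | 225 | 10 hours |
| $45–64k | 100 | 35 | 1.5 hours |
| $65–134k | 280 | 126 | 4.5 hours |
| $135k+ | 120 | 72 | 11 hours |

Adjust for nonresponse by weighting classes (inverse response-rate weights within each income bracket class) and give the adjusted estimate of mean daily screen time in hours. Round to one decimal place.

Class response rates: under $45k 225/300 = 75%, $45–64k 35/100 = 35%, $65–134k 126/280 = 45%, $135k+ 72/120 = 60%.
Each respondent's weight = sampled/responded in their class; summing within a class gives n_sampled, so:
  under $45k: 300 × 10 = 3000
  $45–64k: 100 × 1.5 = 150
  $65–134k: 280 × 4.5 = 1260
  $135k+: 120 × 11 = 1320
Adjusted estimate = 5730 / 800 = 7.1625 → 7.2.

7.2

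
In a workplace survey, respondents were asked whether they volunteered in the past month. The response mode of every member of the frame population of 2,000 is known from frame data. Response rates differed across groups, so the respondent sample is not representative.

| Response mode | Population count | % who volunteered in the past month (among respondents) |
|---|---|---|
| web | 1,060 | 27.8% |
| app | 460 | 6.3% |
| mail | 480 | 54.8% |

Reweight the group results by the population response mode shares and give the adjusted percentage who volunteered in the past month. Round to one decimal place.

Reweight to the known response mode distribution:
  web: (1,060/2,000) × 27.8 = 14.734
  app: (460/2,000) × 6.3 = 1.449
  mail: (480/2,000) × 54.8 = 13.152
Post-stratified estimate = 29.335 → 29.3%.

29.3%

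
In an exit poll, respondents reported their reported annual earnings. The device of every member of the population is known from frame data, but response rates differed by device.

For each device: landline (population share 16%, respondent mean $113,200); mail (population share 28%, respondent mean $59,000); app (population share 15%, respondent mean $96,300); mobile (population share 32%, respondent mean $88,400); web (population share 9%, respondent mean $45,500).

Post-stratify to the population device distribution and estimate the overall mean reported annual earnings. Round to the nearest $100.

$81,500

Post-stratification weights by population share, not respondent share:
  landline: 0.16 × 113,200 = 18,112
  mail: 0.28 × 59,000 = 16,520
  app: 0.15 × 96,300 = 14,445
  mobile: 0.32 × 88,400 = 28,288
  web: 0.09 × 45,500 = 4095
Post-stratified estimate = 81,460 → $81,500.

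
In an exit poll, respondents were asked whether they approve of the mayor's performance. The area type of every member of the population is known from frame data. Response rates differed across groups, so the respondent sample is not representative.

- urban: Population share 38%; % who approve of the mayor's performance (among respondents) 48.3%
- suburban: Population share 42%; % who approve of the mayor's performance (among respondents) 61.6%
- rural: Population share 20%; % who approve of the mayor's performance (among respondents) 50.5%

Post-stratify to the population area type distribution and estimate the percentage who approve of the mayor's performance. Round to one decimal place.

54.3%

Post-stratification weights by population share, not respondent share:
  urban: 0.38 × 48.3 = 18.354
  suburban: 0.42 × 61.6 = 25.872
  rural: 0.2 × 50.5 = 10.1
Post-stratified estimate = 54.326 → 54.3%.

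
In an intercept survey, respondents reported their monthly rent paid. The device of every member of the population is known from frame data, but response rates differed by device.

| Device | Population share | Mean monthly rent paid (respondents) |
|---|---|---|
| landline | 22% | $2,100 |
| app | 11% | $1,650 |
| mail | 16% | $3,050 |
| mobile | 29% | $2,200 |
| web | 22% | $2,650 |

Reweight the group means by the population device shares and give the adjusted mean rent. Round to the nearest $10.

Reweight to the known device distribution:
  landline: 0.22 × 2100 = 462
  app: 0.11 × 1650 = 181.5
  mail: 0.16 × 3050 = 488
  mobile: 0.29 × 2200 = 638
  web: 0.22 × 2650 = 583
Post-stratified estimate = 2352.5 → $2,350.

$2,350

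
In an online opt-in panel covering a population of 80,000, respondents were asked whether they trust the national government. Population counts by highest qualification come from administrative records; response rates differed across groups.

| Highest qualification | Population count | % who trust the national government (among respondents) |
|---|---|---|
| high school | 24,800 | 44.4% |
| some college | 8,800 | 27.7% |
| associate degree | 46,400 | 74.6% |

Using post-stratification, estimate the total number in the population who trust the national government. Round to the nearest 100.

48,100

Estimated count per cell = population count × respondent percentage:
  high school: 24,800 × 44.4% = 11011.2
  some college: 8,800 × 27.7% = 2437.6
  associate degree: 46,400 × 74.6% = 34614.4
Estimated total = 48063.2 → 48,100.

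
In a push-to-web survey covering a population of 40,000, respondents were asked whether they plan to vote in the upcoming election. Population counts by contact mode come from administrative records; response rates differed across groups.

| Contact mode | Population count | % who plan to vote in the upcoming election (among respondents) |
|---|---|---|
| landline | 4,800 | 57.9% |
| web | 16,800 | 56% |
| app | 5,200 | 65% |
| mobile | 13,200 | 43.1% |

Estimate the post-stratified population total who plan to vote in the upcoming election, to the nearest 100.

21,300

Estimated count per cell = population count × respondent percentage:
  landline: 4,800 × 57.9% = 2779.2
  web: 16,800 × 56% = 9408
  app: 5,200 × 65% = 3380
  mobile: 13,200 × 43.1% = 5689.2
Estimated total = 21256.4 → 21,300.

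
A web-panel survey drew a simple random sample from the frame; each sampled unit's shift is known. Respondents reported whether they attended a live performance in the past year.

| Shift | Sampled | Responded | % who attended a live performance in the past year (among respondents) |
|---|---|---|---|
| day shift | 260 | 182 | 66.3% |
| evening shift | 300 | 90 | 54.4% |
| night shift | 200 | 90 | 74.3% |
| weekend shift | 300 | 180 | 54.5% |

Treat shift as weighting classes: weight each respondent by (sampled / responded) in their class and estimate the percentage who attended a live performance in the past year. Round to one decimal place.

61.1%

Response rates by class: day shift 182/260 = 70%, evening shift 90/300 = 30%, night shift 90/200 = 45%, weekend shift 180/300 = 60%.
Each respondent's weight = sampled/responded in their class; summing within a class gives n_sampled, so:
  day shift: 260 × 66.3 = 17,238
  evening shift: 300 × 54.4 = 16,320
  night shift: 200 × 74.3 = 14,860
  weekend shift: 300 × 54.5 = 16,350
Adjusted estimate = 64,768 / 1,060 = 61.1019 → 61.1%.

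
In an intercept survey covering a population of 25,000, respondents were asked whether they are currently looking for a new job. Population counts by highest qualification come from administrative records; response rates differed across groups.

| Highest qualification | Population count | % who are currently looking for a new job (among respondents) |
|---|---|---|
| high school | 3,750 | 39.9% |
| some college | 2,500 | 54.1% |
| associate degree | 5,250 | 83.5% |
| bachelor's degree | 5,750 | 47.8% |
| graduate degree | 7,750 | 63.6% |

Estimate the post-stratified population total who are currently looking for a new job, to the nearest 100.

14,900

Estimated count per cell = population count × respondent percentage:
  high school: 3,750 × 39.9% = 1496.25
  some college: 2,500 × 54.1% = 1352.5
  associate degree: 5,250 × 83.5% = 4383.75
  bachelor's degree: 5,750 × 47.8% = 2748.5
  graduate degree: 7,750 × 63.6% = 4929
Estimated total = 14,910 → 14,900.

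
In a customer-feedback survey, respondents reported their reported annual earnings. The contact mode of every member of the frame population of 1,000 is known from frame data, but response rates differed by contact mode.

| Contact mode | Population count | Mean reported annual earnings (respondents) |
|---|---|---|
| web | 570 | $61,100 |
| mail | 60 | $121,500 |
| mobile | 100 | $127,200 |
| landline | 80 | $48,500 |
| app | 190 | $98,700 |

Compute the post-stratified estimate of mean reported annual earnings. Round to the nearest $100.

Weight each group's respondent value by its population share:
  web: (570/1,000) × 61,100 = 34,827
  mail: (60/1,000) × 121,500 = 7290
  mobile: (100/1,000) × 127,200 = 12,720
  landline: (80/1,000) × 48,500 = 3880
  app: (190/1,000) × 98,700 = 18,753
Post-stratified estimate = 77,470 → $77,500.

$77,500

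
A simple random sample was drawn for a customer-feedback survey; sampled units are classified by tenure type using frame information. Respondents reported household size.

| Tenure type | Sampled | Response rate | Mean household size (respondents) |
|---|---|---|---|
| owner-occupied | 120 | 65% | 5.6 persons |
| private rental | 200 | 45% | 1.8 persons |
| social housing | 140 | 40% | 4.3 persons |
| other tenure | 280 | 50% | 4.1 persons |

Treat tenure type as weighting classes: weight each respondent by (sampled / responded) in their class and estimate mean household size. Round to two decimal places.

With weight = n_sampled/n_responded per class, the weighted class total is n_sampled:
  owner-occupied: 120 × 5.6 = 672
  private rental: 200 × 1.8 = 360
  social housing: 140 × 4.3 = 602
  other tenure: 280 × 4.1 = 1148
Adjusted estimate = 2782 / 740 = 3.75946 → 3.76.

3.76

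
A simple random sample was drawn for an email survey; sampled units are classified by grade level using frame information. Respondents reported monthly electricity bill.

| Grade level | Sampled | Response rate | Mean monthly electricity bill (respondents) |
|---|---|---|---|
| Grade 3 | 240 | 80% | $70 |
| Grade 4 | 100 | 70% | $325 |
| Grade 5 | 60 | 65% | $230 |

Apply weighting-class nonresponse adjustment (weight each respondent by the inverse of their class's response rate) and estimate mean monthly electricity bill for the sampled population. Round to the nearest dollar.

With weight = n_sampled/n_responded per class, the weighted class total is n_sampled:
  Grade 3: 240 × 70 = 16,800
  Grade 4: 100 × 325 = 32,500
  Grade 5: 60 × 230 = 13,800
Adjusted estimate = 63,100 / 400 = 157.75 → $158.

$158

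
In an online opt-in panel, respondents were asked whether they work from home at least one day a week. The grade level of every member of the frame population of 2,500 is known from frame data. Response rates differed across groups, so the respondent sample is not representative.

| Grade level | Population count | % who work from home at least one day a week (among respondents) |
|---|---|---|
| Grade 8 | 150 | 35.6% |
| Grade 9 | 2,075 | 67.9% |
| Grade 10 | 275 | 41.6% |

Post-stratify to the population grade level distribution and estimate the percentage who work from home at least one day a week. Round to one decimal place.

Post-stratification weights by population share, not respondent share:
  Grade 8: (150/2,500) × 35.6 = 2.136
  Grade 9: (2,075/2,500) × 67.9 = 56.357
  Grade 10: (275/2,500) × 41.6 = 4.576
Post-stratified estimate = 63.069 → 63.1%.

63.1%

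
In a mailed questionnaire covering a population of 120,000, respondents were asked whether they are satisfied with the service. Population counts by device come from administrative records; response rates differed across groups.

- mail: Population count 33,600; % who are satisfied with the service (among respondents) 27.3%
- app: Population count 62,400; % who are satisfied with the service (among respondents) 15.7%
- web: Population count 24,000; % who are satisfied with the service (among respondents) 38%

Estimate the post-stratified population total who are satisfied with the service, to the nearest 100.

Apply each group's respondent rate to its population count:
  mail: 33,600 × 27.3% = 9172.8
  app: 62,400 × 15.7% = 9796.8
  web: 24,000 × 38% = 9120
Estimated total = 28089.6 → 28,100.

28,100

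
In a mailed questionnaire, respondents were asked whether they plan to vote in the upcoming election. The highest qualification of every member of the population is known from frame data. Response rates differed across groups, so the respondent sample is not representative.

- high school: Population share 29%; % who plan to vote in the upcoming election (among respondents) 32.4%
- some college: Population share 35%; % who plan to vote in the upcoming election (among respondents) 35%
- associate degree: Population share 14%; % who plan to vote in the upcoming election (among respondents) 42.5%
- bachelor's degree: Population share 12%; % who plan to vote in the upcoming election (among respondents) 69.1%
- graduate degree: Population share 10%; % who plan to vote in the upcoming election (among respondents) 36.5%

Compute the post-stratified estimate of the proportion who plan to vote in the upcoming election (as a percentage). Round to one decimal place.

39.5%

Reweight to the known highest qualification distribution:
  high school: 0.29 × 32.4 = 9.396
  some college: 0.35 × 35 = 12.25
  associate degree: 0.14 × 42.5 = 5.95
  bachelor's degree: 0.12 × 69.1 = 8.292
  graduate degree: 0.1 × 36.5 = 3.65
Post-stratified estimate = 39.538 → 39.5%.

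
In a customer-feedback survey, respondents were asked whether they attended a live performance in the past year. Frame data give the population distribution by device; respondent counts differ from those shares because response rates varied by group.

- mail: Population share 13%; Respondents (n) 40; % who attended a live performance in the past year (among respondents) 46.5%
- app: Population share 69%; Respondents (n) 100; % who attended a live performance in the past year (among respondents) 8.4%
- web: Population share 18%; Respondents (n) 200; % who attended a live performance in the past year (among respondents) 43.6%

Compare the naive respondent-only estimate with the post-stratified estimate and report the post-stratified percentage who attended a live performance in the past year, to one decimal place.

Naive respondent-only estimate (weights = respondent counts):
  (40/340)×46.5 + (100/340)×8.4 + (200/340)×43.6 = 33.5882%
Post-stratifying to population shares instead:
  0.13×46.5 + 0.69×8.4 + 0.18×43.6 = 19.689%

19.7%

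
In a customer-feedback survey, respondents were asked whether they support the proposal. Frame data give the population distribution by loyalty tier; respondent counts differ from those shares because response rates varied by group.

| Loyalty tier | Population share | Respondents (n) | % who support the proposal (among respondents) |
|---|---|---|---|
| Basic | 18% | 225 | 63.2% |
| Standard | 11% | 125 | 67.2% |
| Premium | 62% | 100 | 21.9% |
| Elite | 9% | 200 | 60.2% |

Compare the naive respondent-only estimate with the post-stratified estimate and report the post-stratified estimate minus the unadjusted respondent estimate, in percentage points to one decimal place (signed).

Without adjustment, the pooled respondent share is:
  (225/650)×63.2 + (125/650)×67.2 + (100/650)×21.9 + (200/650)×60.2 = 56.6923%
Post-stratified estimate weights by population shares:
  0.18×63.2 + 0.11×67.2 + 0.62×21.9 + 0.09×60.2 = 37.764%
Difference = 37.764 − 56.6923 = -18.9283 pp.

-18.9 percentage points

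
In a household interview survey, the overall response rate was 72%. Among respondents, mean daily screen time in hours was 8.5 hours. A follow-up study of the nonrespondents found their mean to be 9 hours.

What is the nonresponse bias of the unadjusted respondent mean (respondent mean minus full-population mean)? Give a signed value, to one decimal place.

-0.1

Nonresponse fraction = 1 − 0.72 = 0.28.
Bias = (nonresponse fraction) × (respondent mean − nonrespondent mean)
     = 0.28 × (8.5 − 9) = 0.28 × -0.5 = -0.14.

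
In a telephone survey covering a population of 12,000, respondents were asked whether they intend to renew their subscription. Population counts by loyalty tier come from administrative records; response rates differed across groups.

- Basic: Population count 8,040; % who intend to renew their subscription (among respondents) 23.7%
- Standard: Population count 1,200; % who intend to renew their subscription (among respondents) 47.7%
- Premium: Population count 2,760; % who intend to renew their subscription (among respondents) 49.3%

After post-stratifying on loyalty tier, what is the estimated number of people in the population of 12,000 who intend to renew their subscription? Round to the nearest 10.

Estimated count per cell = population count × respondent percentage:
  Basic: 8,040 × 23.7% = 1905.48
  Standard: 1,200 × 47.7% = 572.4
  Premium: 2,760 × 49.3% = 1360.68
Estimated total = 3838.56 → 3,840.

3,840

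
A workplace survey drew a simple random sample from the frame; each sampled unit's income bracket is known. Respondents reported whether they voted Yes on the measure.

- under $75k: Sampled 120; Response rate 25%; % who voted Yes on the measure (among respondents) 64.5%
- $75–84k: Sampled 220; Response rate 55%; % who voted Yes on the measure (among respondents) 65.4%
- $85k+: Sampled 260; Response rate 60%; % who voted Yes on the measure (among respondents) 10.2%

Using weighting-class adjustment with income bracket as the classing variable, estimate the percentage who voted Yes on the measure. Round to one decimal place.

41.3%

With weight = n_sampled/n_responded per class, the weighted class total is n_sampled:
  under $75k: 120 × 64.5 = 7740
  $75–84k: 220 × 65.4 = 14388
  $85k+: 260 × 10.2 = 2652
Adjusted estimate = 24,780 / 600 = 41.3 → 41.3%.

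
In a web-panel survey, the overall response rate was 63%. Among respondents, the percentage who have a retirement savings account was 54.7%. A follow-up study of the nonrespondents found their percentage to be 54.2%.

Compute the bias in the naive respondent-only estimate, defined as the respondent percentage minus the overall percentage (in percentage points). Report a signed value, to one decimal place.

Nonresponse fraction = 1 − 0.63 = 0.37.
Bias = (nonresponse fraction) × (respondent percentage − nonrespondent percentage)
     = 0.37 × (54.7 − 54.2) = 0.37 × 0.5 = 0.185.

+0.2 percentage points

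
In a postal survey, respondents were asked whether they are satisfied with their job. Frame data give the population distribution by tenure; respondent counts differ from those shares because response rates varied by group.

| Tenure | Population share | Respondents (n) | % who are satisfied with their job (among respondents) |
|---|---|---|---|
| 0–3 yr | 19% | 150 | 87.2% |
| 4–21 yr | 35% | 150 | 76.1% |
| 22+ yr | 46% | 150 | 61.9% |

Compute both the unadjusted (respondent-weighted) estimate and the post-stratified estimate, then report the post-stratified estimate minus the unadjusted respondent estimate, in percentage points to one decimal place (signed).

-3.4 percentage points

Naive respondent-only estimate (weights = respondent counts):
  (150/450)×87.2 + (150/450)×76.1 + (150/450)×61.9 = 75.0667%
Post-stratified estimate weights by population shares:
  0.19×87.2 + 0.35×76.1 + 0.46×61.9 = 71.677%
Difference = 71.677 − 75.0667 = -3.3897 pp.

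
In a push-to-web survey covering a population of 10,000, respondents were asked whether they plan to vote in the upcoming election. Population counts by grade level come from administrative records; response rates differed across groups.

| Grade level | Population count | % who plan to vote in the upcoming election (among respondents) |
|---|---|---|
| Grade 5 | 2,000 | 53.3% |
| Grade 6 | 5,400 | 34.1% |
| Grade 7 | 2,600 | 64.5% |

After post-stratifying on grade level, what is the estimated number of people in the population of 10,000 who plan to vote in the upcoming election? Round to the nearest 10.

Estimated count per cell = population count × respondent percentage:
  Grade 5: 2,000 × 53.3% = 1066
  Grade 6: 5,400 × 34.1% = 1841.4
  Grade 7: 2,600 × 64.5% = 1677
Estimated total = 4584.4 → 4,580.

4,580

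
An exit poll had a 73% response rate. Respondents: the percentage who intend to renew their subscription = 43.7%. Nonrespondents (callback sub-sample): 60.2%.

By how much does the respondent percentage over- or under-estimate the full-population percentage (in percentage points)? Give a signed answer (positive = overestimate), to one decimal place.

-4.5 percentage points

Nonresponse fraction = 1 − 0.73 = 0.27.
Bias = (nonresponse fraction) × (respondent percentage − nonrespondent percentage)
     = 0.27 × (43.7 − 60.2) = 0.27 × -16.5 = -4.455.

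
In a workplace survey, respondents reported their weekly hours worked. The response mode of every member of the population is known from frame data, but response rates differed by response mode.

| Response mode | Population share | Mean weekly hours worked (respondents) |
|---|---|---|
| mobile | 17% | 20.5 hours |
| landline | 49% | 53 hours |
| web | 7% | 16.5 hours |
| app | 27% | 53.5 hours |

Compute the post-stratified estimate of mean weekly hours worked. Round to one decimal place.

Post-stratification weights by population share, not respondent share:
  mobile: 0.17 × 20.5 = 3.485
  landline: 0.49 × 53 = 25.97
  web: 0.07 × 16.5 = 1.155
  app: 0.27 × 53.5 = 14.445
Post-stratified estimate = 45.055 → 45.1.

45.1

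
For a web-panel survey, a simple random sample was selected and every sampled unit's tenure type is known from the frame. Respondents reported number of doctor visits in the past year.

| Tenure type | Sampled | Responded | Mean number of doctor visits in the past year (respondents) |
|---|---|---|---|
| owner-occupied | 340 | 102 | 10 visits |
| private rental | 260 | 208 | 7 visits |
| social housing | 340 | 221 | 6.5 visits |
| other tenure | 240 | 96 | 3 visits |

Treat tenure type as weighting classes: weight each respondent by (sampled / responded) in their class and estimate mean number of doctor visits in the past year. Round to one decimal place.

Class response rates: owner-occupied 102/340 = 30%, private rental 208/260 = 80%, social housing 221/340 = 65%, other tenure 96/240 = 40%.
Weighting each respondent by the inverse class response rate inflates each class back to its sampled size, so the class weight is n_sampled:
  owner-occupied: 340 × 10 = 3400
  private rental: 260 × 7 = 1820
  social housing: 340 × 6.5 = 2210
  other tenure: 240 × 3 = 720
Adjusted estimate = 8150 / 1,180 = 6.90678 → 6.9.

6.9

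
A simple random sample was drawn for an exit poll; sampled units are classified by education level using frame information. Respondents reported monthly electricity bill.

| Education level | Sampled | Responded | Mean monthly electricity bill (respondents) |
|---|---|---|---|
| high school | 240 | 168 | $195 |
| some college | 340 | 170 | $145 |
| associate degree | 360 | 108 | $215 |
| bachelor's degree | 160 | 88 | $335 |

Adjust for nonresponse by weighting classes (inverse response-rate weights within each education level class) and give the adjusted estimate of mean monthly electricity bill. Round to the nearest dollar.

Response rates by class: high school 168/240 = 70%, some college 170/340 = 50%, associate degree 108/360 = 30%, bachelor's degree 88/160 = 55%.
Each respondent's weight = sampled/responded in their class; summing within a class gives n_sampled, so:
  high school: 240 × 195 = 46,800
  some college: 340 × 145 = 49,300
  associate degree: 360 × 215 = 77,400
  bachelor's degree: 160 × 335 = 53,600
Adjusted estimate = 227,100 / 1,100 = 206.455 → $206.

$206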